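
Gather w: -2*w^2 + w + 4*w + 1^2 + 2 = -2*w^2 + 5*w + 3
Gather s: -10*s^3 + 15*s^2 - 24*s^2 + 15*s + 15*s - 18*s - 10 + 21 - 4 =-10*s^3 - 9*s^2 + 12*s + 7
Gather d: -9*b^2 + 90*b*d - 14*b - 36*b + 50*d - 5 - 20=-9*b^2 - 50*b + d*(90*b + 50) - 25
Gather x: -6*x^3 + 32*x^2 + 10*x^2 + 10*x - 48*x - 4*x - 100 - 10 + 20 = -6*x^3 + 42*x^2 - 42*x - 90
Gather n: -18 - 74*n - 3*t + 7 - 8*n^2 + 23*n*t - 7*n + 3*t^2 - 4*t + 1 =-8*n^2 + n*(23*t - 81) + 3*t^2 - 7*t - 10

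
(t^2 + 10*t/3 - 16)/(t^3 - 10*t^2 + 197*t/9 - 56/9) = 3*(t + 6)/(3*t^2 - 22*t + 7)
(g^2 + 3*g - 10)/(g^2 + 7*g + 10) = (g - 2)/(g + 2)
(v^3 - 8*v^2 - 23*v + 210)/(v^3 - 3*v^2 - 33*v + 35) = (v - 6)/(v - 1)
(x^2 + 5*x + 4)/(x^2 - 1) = (x + 4)/(x - 1)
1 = 1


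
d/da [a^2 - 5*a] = 2*a - 5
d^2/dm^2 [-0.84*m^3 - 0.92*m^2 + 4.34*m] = -5.04*m - 1.84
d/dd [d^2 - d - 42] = 2*d - 1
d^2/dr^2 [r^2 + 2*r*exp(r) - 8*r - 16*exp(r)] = 2*r*exp(r) - 12*exp(r) + 2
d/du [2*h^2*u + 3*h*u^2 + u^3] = 2*h^2 + 6*h*u + 3*u^2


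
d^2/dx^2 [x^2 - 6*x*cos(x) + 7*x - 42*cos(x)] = 6*x*cos(x) + 12*sin(x) + 42*cos(x) + 2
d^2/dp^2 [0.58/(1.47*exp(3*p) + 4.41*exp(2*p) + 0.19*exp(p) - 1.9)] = (0.58*(4.41*exp(2*p) + 8.82*exp(p) + 0.19)*(8.82*exp(2*p) + 17.64*exp(p) + 0.38)*exp(p) - (7.6734*exp(2*p) + 10.2312*exp(p) + 0.1102)*(1.47*exp(3*p) + 4.41*exp(2*p) + 0.19*exp(p) - 1.9))*exp(p)/(1.47*exp(3*p) + 4.41*exp(2*p) + 0.19*exp(p) - 1.9)^3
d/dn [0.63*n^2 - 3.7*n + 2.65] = 1.26*n - 3.7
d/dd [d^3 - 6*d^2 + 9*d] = 3*d^2 - 12*d + 9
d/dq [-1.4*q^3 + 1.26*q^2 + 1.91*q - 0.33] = -4.2*q^2 + 2.52*q + 1.91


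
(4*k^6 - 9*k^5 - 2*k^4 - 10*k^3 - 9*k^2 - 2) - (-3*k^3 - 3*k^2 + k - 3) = 4*k^6 - 9*k^5 - 2*k^4 - 7*k^3 - 6*k^2 - k + 1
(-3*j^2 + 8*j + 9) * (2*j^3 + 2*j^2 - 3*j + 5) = -6*j^5 + 10*j^4 + 43*j^3 - 21*j^2 + 13*j + 45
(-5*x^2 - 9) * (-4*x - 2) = 20*x^3 + 10*x^2 + 36*x + 18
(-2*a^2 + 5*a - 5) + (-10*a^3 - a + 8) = -10*a^3 - 2*a^2 + 4*a + 3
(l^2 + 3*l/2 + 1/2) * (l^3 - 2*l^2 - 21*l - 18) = l^5 - l^4/2 - 47*l^3/2 - 101*l^2/2 - 75*l/2 - 9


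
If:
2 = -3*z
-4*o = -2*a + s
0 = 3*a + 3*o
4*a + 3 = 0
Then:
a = -3/4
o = 3/4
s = -9/2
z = -2/3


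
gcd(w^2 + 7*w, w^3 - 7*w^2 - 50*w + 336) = w + 7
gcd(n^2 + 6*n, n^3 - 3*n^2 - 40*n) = n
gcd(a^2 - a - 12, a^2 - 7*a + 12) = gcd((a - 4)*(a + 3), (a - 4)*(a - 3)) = a - 4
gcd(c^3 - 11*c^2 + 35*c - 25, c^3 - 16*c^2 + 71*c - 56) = c - 1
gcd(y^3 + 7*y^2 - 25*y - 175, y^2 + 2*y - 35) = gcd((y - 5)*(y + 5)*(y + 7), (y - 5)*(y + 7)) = y^2 + 2*y - 35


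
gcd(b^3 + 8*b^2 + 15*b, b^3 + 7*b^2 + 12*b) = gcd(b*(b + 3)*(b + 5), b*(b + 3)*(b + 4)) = b^2 + 3*b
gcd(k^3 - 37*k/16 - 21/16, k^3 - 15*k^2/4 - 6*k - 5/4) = k + 1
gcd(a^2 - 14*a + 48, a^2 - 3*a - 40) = a - 8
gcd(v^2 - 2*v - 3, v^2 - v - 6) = v - 3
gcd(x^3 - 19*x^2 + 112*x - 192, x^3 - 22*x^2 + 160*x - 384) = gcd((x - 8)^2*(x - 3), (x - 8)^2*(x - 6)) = x^2 - 16*x + 64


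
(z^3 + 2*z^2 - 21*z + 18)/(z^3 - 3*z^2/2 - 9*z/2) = 2*(z^2 + 5*z - 6)/(z*(2*z + 3))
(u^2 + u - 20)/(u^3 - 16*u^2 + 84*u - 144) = (u + 5)/(u^2 - 12*u + 36)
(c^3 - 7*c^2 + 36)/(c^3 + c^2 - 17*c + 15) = (c^2 - 4*c - 12)/(c^2 + 4*c - 5)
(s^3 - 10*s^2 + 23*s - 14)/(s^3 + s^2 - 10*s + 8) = (s - 7)/(s + 4)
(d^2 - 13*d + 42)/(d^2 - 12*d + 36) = (d - 7)/(d - 6)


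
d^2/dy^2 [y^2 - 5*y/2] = 2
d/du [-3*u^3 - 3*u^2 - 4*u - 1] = -9*u^2 - 6*u - 4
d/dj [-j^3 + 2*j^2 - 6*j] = -3*j^2 + 4*j - 6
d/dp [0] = 0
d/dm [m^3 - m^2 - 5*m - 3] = 3*m^2 - 2*m - 5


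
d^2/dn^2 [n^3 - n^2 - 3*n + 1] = 6*n - 2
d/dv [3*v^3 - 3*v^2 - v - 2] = 9*v^2 - 6*v - 1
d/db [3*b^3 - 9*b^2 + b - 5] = 9*b^2 - 18*b + 1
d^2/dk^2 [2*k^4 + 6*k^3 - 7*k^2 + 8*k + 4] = 24*k^2 + 36*k - 14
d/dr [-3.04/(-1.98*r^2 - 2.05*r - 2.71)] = (-12.0384*r - 6.232)/(1.98*r^2 + 2.05*r + 2.71)^2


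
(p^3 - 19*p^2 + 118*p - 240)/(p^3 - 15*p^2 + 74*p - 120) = (p - 8)/(p - 4)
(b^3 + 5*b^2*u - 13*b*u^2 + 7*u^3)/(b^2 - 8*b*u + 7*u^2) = (-b^2 - 6*b*u + 7*u^2)/(-b + 7*u)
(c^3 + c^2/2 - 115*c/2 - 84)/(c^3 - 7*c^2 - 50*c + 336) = (c + 3/2)/(c - 6)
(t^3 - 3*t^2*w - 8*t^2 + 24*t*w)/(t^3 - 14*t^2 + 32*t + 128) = t*(t - 3*w)/(t^2 - 6*t - 16)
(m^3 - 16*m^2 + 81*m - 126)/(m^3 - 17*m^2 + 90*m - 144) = (m - 7)/(m - 8)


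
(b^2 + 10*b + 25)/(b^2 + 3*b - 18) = (b^2 + 10*b + 25)/(b^2 + 3*b - 18)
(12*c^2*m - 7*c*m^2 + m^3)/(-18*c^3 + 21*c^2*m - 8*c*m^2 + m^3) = m*(-4*c + m)/(6*c^2 - 5*c*m + m^2)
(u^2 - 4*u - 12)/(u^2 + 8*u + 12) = (u - 6)/(u + 6)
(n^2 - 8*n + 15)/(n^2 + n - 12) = (n - 5)/(n + 4)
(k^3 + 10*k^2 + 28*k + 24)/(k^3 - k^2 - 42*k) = (k^2 + 4*k + 4)/(k*(k - 7))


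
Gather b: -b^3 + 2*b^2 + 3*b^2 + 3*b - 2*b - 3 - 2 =-b^3 + 5*b^2 + b - 5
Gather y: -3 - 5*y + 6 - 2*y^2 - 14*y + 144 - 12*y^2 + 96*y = -14*y^2 + 77*y + 147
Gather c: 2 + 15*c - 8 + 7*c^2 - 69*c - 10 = 7*c^2 - 54*c - 16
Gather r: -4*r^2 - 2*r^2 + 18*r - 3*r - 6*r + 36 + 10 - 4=-6*r^2 + 9*r + 42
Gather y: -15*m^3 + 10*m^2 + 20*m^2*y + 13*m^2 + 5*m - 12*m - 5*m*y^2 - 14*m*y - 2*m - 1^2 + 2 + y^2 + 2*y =-15*m^3 + 23*m^2 - 9*m + y^2*(1 - 5*m) + y*(20*m^2 - 14*m + 2) + 1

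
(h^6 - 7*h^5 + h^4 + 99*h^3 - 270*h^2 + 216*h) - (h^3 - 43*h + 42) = h^6 - 7*h^5 + h^4 + 98*h^3 - 270*h^2 + 259*h - 42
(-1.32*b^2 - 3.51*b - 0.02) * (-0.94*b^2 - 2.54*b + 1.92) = 1.2408*b^4 + 6.6522*b^3 + 6.3998*b^2 - 6.6884*b - 0.0384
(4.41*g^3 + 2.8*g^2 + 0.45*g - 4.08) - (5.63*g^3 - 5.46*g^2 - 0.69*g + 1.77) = -1.22*g^3 + 8.26*g^2 + 1.14*g - 5.85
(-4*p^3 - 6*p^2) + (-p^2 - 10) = -4*p^3 - 7*p^2 - 10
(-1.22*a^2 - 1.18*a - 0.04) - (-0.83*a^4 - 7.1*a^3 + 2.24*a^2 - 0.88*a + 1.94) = 0.83*a^4 + 7.1*a^3 - 3.46*a^2 - 0.3*a - 1.98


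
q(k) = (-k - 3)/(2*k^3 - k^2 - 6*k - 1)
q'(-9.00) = 0.00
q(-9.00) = 0.00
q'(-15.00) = 0.00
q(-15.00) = 0.00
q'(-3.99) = 0.00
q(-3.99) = -0.01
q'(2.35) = 4.03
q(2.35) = -1.00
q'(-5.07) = -0.00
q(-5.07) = -0.01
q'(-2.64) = 0.05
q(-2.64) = 0.01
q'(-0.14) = -462.31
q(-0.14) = 15.45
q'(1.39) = 0.52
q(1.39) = 0.74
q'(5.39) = 0.02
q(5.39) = -0.03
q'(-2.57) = 0.06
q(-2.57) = 0.02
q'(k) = (-k - 3)*(-6*k^2 + 2*k + 6)/(2*k^3 - k^2 - 6*k - 1)^2 - 1/(2*k^3 - k^2 - 6*k - 1) = (-2*k^3 + k^2 + 6*k - 2*(k + 3)*(-3*k^2 + k + 3) + 1)/(-2*k^3 + k^2 + 6*k + 1)^2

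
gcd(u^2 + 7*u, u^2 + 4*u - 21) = u + 7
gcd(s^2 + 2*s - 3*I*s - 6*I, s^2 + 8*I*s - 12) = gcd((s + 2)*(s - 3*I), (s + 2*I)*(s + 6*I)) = 1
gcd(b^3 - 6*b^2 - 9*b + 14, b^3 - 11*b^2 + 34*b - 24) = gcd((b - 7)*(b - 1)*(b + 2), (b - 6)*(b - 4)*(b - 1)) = b - 1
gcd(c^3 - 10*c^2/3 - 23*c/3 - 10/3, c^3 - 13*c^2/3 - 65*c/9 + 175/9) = c - 5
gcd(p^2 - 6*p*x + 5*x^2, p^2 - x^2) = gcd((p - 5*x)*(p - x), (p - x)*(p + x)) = -p + x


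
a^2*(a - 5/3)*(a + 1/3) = a^4 - 4*a^3/3 - 5*a^2/9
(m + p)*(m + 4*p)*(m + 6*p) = m^3 + 11*m^2*p + 34*m*p^2 + 24*p^3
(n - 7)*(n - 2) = n^2 - 9*n + 14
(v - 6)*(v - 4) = v^2 - 10*v + 24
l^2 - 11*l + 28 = (l - 7)*(l - 4)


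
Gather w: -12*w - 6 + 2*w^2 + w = 2*w^2 - 11*w - 6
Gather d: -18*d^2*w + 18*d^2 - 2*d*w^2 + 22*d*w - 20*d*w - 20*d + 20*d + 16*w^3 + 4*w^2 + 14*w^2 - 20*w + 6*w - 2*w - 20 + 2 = d^2*(18 - 18*w) + d*(-2*w^2 + 2*w) + 16*w^3 + 18*w^2 - 16*w - 18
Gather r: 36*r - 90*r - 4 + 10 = 6 - 54*r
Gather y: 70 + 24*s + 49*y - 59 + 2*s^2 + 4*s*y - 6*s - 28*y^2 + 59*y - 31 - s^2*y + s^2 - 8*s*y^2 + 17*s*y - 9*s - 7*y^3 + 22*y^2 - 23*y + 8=3*s^2 + 9*s - 7*y^3 + y^2*(-8*s - 6) + y*(-s^2 + 21*s + 85) - 12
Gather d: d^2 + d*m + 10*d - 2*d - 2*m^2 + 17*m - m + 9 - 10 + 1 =d^2 + d*(m + 8) - 2*m^2 + 16*m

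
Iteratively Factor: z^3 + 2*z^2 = (z)*(z^2 + 2*z) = z*(z + 2)*(z)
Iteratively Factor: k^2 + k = (k + 1)*(k)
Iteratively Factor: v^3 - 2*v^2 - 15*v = (v + 3)*(v^2 - 5*v) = (v - 5)*(v + 3)*(v)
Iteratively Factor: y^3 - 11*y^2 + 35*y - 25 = (y - 1)*(y^2 - 10*y + 25) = (y - 5)*(y - 1)*(y - 5)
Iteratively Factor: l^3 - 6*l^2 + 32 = (l + 2)*(l^2 - 8*l + 16) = (l - 4)*(l + 2)*(l - 4)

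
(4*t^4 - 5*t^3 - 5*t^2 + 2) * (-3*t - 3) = -12*t^5 + 3*t^4 + 30*t^3 + 15*t^2 - 6*t - 6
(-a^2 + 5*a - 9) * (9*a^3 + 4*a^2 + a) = -9*a^5 + 41*a^4 - 62*a^3 - 31*a^2 - 9*a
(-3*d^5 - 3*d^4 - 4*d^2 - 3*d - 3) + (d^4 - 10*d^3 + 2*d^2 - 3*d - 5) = -3*d^5 - 2*d^4 - 10*d^3 - 2*d^2 - 6*d - 8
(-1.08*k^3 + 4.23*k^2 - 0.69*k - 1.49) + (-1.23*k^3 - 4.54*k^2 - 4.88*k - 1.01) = -2.31*k^3 - 0.31*k^2 - 5.57*k - 2.5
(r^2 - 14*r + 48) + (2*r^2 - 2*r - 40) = 3*r^2 - 16*r + 8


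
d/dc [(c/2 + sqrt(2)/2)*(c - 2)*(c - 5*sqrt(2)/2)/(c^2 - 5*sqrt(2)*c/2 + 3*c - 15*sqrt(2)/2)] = (2*c^4 - 10*sqrt(2)*c^3 + 12*c^3 - 50*sqrt(2)*c^2 + 13*c^2 + 50*c + 60*sqrt(2)*c - 150 + 125*sqrt(2))/(2*(2*c^4 - 10*sqrt(2)*c^3 + 12*c^3 - 60*sqrt(2)*c^2 + 43*c^2 - 90*sqrt(2)*c + 150*c + 225))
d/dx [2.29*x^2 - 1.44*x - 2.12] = 4.58*x - 1.44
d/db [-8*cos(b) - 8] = 8*sin(b)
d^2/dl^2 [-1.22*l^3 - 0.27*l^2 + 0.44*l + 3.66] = -7.32*l - 0.54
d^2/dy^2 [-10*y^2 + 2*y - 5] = -20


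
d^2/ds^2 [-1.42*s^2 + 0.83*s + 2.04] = -2.84000000000000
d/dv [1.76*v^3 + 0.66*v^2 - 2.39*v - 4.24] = 5.28*v^2 + 1.32*v - 2.39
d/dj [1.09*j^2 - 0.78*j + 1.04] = 2.18*j - 0.78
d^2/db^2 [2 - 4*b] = 0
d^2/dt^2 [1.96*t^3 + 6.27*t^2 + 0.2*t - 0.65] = 11.76*t + 12.54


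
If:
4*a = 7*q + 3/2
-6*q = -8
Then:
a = 65/24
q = 4/3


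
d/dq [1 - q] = -1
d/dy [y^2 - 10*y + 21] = 2*y - 10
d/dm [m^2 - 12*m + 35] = 2*m - 12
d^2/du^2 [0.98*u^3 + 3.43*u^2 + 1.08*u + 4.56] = 5.88*u + 6.86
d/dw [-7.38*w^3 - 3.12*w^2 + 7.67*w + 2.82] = -22.14*w^2 - 6.24*w + 7.67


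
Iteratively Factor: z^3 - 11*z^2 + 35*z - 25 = (z - 5)*(z^2 - 6*z + 5) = (z - 5)*(z - 1)*(z - 5)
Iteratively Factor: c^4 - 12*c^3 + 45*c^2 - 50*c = (c)*(c^3 - 12*c^2 + 45*c - 50) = c*(c - 5)*(c^2 - 7*c + 10) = c*(c - 5)^2*(c - 2)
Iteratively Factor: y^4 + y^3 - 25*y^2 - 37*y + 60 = (y + 3)*(y^3 - 2*y^2 - 19*y + 20) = (y - 5)*(y + 3)*(y^2 + 3*y - 4) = (y - 5)*(y + 3)*(y + 4)*(y - 1)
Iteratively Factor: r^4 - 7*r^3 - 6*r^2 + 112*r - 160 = (r - 2)*(r^3 - 5*r^2 - 16*r + 80) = (r - 5)*(r - 2)*(r^2 - 16) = (r - 5)*(r - 2)*(r + 4)*(r - 4)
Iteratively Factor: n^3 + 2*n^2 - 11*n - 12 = (n + 1)*(n^2 + n - 12) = (n + 1)*(n + 4)*(n - 3)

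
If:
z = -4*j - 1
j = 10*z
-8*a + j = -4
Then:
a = 77/164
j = -10/41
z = -1/41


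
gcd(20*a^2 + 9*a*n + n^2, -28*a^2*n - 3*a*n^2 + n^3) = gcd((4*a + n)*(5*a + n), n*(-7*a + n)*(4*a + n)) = 4*a + n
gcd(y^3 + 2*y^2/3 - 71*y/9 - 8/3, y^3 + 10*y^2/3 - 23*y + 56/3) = y - 8/3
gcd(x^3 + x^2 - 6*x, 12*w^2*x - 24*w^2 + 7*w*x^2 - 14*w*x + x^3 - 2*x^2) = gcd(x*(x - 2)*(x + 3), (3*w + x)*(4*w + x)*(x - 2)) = x - 2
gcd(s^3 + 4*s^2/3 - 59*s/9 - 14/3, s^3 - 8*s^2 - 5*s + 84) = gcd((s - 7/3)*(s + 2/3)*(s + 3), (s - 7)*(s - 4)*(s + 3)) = s + 3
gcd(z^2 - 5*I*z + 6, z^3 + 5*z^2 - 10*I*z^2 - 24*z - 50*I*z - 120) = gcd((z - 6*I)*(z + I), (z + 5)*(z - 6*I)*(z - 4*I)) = z - 6*I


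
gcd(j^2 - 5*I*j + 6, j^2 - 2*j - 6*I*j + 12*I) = j - 6*I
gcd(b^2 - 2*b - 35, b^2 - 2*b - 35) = b^2 - 2*b - 35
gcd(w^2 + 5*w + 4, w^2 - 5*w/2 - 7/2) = w + 1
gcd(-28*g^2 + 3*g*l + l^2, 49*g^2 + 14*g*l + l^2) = 7*g + l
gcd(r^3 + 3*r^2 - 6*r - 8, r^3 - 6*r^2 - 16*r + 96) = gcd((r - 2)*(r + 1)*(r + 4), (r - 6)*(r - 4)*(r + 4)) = r + 4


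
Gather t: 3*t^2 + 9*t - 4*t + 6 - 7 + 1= 3*t^2 + 5*t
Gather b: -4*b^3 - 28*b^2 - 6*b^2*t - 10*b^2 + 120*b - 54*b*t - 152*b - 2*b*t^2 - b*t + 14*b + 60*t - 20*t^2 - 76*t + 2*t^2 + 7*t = -4*b^3 + b^2*(-6*t - 38) + b*(-2*t^2 - 55*t - 18) - 18*t^2 - 9*t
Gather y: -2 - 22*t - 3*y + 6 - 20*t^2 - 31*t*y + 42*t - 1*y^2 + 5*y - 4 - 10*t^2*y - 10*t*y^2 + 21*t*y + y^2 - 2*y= -20*t^2 - 10*t*y^2 + 20*t + y*(-10*t^2 - 10*t)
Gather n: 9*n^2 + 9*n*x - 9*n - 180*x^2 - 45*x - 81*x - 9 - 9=9*n^2 + n*(9*x - 9) - 180*x^2 - 126*x - 18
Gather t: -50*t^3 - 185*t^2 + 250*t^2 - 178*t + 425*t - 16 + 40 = -50*t^3 + 65*t^2 + 247*t + 24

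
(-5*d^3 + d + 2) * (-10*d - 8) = 50*d^4 + 40*d^3 - 10*d^2 - 28*d - 16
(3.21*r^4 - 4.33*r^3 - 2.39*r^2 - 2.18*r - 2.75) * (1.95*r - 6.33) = 6.2595*r^5 - 28.7628*r^4 + 22.7484*r^3 + 10.8777*r^2 + 8.4369*r + 17.4075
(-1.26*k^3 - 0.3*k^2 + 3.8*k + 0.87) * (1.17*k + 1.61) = -1.4742*k^4 - 2.3796*k^3 + 3.963*k^2 + 7.1359*k + 1.4007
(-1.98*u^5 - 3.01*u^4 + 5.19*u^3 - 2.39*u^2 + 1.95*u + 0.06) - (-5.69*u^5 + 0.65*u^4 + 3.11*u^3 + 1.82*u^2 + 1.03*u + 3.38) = 3.71*u^5 - 3.66*u^4 + 2.08*u^3 - 4.21*u^2 + 0.92*u - 3.32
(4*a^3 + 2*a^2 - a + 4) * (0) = 0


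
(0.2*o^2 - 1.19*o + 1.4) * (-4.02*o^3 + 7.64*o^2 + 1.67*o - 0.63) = -0.804*o^5 + 6.3118*o^4 - 14.3856*o^3 + 8.5827*o^2 + 3.0877*o - 0.882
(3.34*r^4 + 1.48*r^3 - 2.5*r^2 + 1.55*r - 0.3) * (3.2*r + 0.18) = 10.688*r^5 + 5.3372*r^4 - 7.7336*r^3 + 4.51*r^2 - 0.681*r - 0.054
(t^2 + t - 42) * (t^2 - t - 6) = t^4 - 49*t^2 + 36*t + 252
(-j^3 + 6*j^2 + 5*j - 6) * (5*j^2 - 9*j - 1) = -5*j^5 + 39*j^4 - 28*j^3 - 81*j^2 + 49*j + 6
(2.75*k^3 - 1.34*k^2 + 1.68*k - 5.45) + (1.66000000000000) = 2.75*k^3 - 1.34*k^2 + 1.68*k - 3.79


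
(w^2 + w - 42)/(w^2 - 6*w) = (w + 7)/w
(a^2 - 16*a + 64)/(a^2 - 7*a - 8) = (a - 8)/(a + 1)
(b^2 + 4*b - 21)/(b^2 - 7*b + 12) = (b + 7)/(b - 4)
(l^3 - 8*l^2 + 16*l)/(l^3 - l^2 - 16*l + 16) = l*(l - 4)/(l^2 + 3*l - 4)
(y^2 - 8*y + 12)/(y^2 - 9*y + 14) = (y - 6)/(y - 7)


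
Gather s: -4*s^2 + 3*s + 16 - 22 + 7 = -4*s^2 + 3*s + 1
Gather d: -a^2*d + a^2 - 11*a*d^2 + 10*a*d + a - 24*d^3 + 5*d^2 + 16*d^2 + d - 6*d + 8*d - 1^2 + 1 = a^2 + a - 24*d^3 + d^2*(21 - 11*a) + d*(-a^2 + 10*a + 3)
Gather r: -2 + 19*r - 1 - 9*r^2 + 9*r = -9*r^2 + 28*r - 3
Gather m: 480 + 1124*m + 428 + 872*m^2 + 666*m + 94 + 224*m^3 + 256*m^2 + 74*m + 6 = 224*m^3 + 1128*m^2 + 1864*m + 1008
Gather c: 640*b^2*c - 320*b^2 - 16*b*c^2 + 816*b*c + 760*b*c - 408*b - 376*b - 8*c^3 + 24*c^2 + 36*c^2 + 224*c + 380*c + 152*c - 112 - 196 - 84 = -320*b^2 - 784*b - 8*c^3 + c^2*(60 - 16*b) + c*(640*b^2 + 1576*b + 756) - 392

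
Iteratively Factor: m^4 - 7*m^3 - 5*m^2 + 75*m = (m + 3)*(m^3 - 10*m^2 + 25*m) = (m - 5)*(m + 3)*(m^2 - 5*m) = m*(m - 5)*(m + 3)*(m - 5)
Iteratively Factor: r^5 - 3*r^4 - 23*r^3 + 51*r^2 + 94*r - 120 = (r - 3)*(r^4 - 23*r^2 - 18*r + 40) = (r - 5)*(r - 3)*(r^3 + 5*r^2 + 2*r - 8) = (r - 5)*(r - 3)*(r + 2)*(r^2 + 3*r - 4) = (r - 5)*(r - 3)*(r - 1)*(r + 2)*(r + 4)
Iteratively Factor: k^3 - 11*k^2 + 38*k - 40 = (k - 2)*(k^2 - 9*k + 20) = (k - 5)*(k - 2)*(k - 4)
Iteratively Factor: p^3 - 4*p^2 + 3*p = (p - 1)*(p^2 - 3*p) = (p - 3)*(p - 1)*(p)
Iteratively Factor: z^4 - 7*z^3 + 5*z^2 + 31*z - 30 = (z - 5)*(z^3 - 2*z^2 - 5*z + 6) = (z - 5)*(z - 3)*(z^2 + z - 2) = (z - 5)*(z - 3)*(z - 1)*(z + 2)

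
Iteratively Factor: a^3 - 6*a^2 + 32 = (a - 4)*(a^2 - 2*a - 8) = (a - 4)*(a + 2)*(a - 4)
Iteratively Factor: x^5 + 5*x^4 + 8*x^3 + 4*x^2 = (x)*(x^4 + 5*x^3 + 8*x^2 + 4*x) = x^2*(x^3 + 5*x^2 + 8*x + 4) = x^2*(x + 2)*(x^2 + 3*x + 2) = x^2*(x + 2)^2*(x + 1)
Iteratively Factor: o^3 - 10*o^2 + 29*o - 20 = (o - 4)*(o^2 - 6*o + 5) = (o - 4)*(o - 1)*(o - 5)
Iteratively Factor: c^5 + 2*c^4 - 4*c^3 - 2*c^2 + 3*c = (c)*(c^4 + 2*c^3 - 4*c^2 - 2*c + 3) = c*(c + 3)*(c^3 - c^2 - c + 1) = c*(c - 1)*(c + 3)*(c^2 - 1) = c*(c - 1)*(c + 1)*(c + 3)*(c - 1)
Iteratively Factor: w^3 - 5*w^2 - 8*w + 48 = (w + 3)*(w^2 - 8*w + 16) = (w - 4)*(w + 3)*(w - 4)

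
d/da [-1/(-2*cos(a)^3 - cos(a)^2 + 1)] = 2*(3*cos(a) + 1)*sin(a)*cos(a)/(2*cos(a)^3 + cos(a)^2 - 1)^2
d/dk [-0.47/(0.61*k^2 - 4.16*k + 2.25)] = (0.5734*k - 1.9552)/(0.61*k^2 - 4.16*k + 2.25)^2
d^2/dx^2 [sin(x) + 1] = -sin(x)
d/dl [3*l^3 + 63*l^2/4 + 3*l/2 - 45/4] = 9*l^2 + 63*l/2 + 3/2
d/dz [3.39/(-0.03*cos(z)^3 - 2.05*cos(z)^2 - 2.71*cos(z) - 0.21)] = (0.3051*sin(z)^2 - 13.899*cos(z) - 9.492)*sin(z)/(0.03*cos(z)^3 + 2.05*cos(z)^2 + 2.71*cos(z) + 0.21)^2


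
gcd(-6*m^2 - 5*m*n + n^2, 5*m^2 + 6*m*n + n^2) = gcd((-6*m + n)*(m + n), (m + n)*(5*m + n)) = m + n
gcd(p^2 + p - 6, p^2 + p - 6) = p^2 + p - 6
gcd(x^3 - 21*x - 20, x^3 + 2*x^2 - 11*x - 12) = x^2 + 5*x + 4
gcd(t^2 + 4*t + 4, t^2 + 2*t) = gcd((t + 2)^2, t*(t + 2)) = t + 2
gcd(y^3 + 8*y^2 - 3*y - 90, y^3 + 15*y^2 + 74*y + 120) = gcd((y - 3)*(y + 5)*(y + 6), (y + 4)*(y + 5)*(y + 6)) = y^2 + 11*y + 30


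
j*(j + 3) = j^2 + 3*j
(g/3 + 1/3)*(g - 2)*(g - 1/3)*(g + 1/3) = g^4/3 - g^3/3 - 19*g^2/27 + g/27 + 2/27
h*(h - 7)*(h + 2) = h^3 - 5*h^2 - 14*h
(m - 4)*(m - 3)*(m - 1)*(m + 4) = m^4 - 4*m^3 - 13*m^2 + 64*m - 48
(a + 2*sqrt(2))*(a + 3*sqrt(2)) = a^2 + 5*sqrt(2)*a + 12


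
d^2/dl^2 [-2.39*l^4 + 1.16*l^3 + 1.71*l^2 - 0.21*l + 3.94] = -28.68*l^2 + 6.96*l + 3.42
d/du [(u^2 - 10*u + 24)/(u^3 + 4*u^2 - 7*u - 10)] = (-u^4 + 20*u^3 - 39*u^2 - 212*u + 268)/(u^6 + 8*u^5 + 2*u^4 - 76*u^3 - 31*u^2 + 140*u + 100)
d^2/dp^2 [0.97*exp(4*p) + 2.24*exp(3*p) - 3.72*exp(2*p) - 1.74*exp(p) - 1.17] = (15.52*exp(3*p) + 20.16*exp(2*p) - 14.88*exp(p) - 1.74)*exp(p)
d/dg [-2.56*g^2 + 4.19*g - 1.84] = 4.19 - 5.12*g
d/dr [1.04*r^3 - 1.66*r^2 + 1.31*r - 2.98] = 3.12*r^2 - 3.32*r + 1.31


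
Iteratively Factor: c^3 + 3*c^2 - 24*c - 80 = (c + 4)*(c^2 - c - 20) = (c - 5)*(c + 4)*(c + 4)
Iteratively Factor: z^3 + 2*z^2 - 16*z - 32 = (z + 2)*(z^2 - 16) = (z + 2)*(z + 4)*(z - 4)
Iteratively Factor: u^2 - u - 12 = (u - 4)*(u + 3)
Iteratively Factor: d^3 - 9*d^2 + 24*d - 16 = (d - 1)*(d^2 - 8*d + 16) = (d - 4)*(d - 1)*(d - 4)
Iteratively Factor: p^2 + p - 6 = (p + 3)*(p - 2)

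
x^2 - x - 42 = (x - 7)*(x + 6)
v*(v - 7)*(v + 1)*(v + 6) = v^4 - 43*v^2 - 42*v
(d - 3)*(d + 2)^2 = d^3 + d^2 - 8*d - 12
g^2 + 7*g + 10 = (g + 2)*(g + 5)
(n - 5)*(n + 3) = n^2 - 2*n - 15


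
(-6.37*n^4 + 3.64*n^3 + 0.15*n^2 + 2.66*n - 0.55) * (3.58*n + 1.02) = -22.8046*n^5 + 6.5338*n^4 + 4.2498*n^3 + 9.6758*n^2 + 0.7442*n - 0.561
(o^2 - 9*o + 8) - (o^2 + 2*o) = 8 - 11*o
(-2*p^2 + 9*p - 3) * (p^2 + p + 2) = -2*p^4 + 7*p^3 + 2*p^2 + 15*p - 6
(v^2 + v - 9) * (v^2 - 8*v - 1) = v^4 - 7*v^3 - 18*v^2 + 71*v + 9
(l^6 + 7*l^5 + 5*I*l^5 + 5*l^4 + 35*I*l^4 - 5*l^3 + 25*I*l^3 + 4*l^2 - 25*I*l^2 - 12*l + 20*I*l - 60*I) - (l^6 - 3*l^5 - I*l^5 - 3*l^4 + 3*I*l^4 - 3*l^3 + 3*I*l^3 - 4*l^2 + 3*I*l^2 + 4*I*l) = 10*l^5 + 6*I*l^5 + 8*l^4 + 32*I*l^4 - 2*l^3 + 22*I*l^3 + 8*l^2 - 28*I*l^2 - 12*l + 16*I*l - 60*I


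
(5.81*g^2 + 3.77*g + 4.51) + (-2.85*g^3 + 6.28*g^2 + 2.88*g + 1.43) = -2.85*g^3 + 12.09*g^2 + 6.65*g + 5.94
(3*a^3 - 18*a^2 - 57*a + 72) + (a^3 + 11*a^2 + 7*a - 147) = 4*a^3 - 7*a^2 - 50*a - 75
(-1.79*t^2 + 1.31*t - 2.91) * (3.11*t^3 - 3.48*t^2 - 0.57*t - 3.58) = -5.5669*t^5 + 10.3033*t^4 - 12.5886*t^3 + 15.7883*t^2 - 3.0311*t + 10.4178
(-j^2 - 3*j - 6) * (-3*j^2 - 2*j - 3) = 3*j^4 + 11*j^3 + 27*j^2 + 21*j + 18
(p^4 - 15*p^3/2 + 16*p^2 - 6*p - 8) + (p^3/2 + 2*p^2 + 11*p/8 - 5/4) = p^4 - 7*p^3 + 18*p^2 - 37*p/8 - 37/4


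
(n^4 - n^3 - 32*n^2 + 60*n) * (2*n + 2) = 2*n^5 - 66*n^3 + 56*n^2 + 120*n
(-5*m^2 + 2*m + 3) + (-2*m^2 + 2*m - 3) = -7*m^2 + 4*m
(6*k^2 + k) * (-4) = -24*k^2 - 4*k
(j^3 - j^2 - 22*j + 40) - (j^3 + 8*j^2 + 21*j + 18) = -9*j^2 - 43*j + 22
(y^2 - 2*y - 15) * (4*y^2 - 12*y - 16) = 4*y^4 - 20*y^3 - 52*y^2 + 212*y + 240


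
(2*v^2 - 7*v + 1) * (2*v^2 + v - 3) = 4*v^4 - 12*v^3 - 11*v^2 + 22*v - 3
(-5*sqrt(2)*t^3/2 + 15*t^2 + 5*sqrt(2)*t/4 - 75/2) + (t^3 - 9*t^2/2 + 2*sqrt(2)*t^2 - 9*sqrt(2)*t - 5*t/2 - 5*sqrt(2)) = -5*sqrt(2)*t^3/2 + t^3 + 2*sqrt(2)*t^2 + 21*t^2/2 - 31*sqrt(2)*t/4 - 5*t/2 - 75/2 - 5*sqrt(2)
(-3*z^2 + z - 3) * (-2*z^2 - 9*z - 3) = 6*z^4 + 25*z^3 + 6*z^2 + 24*z + 9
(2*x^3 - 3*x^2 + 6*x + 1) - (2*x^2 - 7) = 2*x^3 - 5*x^2 + 6*x + 8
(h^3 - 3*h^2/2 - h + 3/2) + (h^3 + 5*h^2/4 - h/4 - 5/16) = 2*h^3 - h^2/4 - 5*h/4 + 19/16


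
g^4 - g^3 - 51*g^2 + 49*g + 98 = (g - 7)*(g - 2)*(g + 1)*(g + 7)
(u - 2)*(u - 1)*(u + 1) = u^3 - 2*u^2 - u + 2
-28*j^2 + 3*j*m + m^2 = (-4*j + m)*(7*j + m)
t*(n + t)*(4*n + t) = 4*n^2*t + 5*n*t^2 + t^3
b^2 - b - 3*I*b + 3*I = (b - 1)*(b - 3*I)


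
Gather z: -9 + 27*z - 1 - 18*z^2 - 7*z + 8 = -18*z^2 + 20*z - 2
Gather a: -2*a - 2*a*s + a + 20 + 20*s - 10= a*(-2*s - 1) + 20*s + 10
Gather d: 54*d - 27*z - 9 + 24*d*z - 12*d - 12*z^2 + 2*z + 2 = d*(24*z + 42) - 12*z^2 - 25*z - 7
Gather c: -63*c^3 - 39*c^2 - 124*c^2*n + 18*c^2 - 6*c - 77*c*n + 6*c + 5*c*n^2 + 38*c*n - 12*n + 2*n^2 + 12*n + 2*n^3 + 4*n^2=-63*c^3 + c^2*(-124*n - 21) + c*(5*n^2 - 39*n) + 2*n^3 + 6*n^2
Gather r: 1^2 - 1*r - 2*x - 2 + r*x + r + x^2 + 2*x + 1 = r*x + x^2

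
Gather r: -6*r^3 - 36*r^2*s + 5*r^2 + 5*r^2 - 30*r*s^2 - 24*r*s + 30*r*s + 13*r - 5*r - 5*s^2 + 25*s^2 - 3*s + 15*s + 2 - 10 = -6*r^3 + r^2*(10 - 36*s) + r*(-30*s^2 + 6*s + 8) + 20*s^2 + 12*s - 8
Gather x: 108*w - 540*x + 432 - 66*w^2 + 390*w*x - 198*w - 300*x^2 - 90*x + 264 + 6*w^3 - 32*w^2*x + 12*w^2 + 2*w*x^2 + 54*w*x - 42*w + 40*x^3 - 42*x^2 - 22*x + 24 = 6*w^3 - 54*w^2 - 132*w + 40*x^3 + x^2*(2*w - 342) + x*(-32*w^2 + 444*w - 652) + 720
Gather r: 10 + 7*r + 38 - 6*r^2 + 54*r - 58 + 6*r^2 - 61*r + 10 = 0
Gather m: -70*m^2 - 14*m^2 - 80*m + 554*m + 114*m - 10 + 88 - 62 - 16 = -84*m^2 + 588*m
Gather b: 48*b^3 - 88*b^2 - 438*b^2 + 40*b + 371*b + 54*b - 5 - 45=48*b^3 - 526*b^2 + 465*b - 50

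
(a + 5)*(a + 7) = a^2 + 12*a + 35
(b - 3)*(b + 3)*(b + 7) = b^3 + 7*b^2 - 9*b - 63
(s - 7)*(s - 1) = s^2 - 8*s + 7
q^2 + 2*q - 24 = (q - 4)*(q + 6)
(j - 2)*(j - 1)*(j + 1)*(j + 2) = j^4 - 5*j^2 + 4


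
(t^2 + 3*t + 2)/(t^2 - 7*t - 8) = (t + 2)/(t - 8)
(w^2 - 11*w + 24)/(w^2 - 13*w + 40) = (w - 3)/(w - 5)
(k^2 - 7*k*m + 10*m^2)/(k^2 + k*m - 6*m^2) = (k - 5*m)/(k + 3*m)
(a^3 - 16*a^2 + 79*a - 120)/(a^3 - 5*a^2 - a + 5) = (a^2 - 11*a + 24)/(a^2 - 1)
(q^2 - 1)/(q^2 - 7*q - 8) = (q - 1)/(q - 8)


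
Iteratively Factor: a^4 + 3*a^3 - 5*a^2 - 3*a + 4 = (a + 4)*(a^3 - a^2 - a + 1) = (a - 1)*(a + 4)*(a^2 - 1) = (a - 1)^2*(a + 4)*(a + 1)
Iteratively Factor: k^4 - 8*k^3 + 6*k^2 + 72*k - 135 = (k - 5)*(k^3 - 3*k^2 - 9*k + 27) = (k - 5)*(k + 3)*(k^2 - 6*k + 9) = (k - 5)*(k - 3)*(k + 3)*(k - 3)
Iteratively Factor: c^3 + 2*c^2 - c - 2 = (c + 1)*(c^2 + c - 2) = (c + 1)*(c + 2)*(c - 1)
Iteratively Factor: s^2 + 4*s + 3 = (s + 3)*(s + 1)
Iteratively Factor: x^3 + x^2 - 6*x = (x)*(x^2 + x - 6) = x*(x + 3)*(x - 2)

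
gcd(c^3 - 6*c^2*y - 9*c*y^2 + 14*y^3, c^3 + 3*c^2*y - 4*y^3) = -c^2 - c*y + 2*y^2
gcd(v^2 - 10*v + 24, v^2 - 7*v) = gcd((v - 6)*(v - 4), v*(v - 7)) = 1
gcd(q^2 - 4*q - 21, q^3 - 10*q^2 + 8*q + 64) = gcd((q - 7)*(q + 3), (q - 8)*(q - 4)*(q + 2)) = 1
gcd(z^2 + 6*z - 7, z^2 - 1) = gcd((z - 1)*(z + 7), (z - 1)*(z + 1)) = z - 1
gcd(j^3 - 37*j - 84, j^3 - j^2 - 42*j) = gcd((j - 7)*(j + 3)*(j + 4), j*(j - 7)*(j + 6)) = j - 7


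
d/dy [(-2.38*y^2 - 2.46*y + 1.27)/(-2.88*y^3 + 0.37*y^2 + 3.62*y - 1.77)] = (-6.8544*y^4 - 14.1696*y^3 + 3.2674*y^2 + 7.4854*y - 0.243200000000001)/(8.2944*y^6 - 2.1312*y^5 - 20.7143*y^4 + 12.874*y^3 + 11.7946*y^2 - 12.8148*y + 3.1329)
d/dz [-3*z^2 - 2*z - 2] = -6*z - 2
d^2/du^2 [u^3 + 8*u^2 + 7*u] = 6*u + 16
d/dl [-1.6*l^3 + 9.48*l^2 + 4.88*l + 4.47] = -4.8*l^2 + 18.96*l + 4.88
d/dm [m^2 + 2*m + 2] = 2*m + 2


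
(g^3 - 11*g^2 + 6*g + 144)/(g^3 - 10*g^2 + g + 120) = (g - 6)/(g - 5)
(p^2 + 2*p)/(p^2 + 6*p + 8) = p/(p + 4)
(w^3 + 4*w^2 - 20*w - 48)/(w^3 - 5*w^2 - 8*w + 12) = (w^2 + 2*w - 24)/(w^2 - 7*w + 6)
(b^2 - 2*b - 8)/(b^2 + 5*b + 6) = (b - 4)/(b + 3)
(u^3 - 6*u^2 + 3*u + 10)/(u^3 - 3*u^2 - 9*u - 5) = (u - 2)/(u + 1)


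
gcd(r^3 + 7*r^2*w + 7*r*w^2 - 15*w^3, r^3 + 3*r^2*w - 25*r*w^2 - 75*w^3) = r^2 + 8*r*w + 15*w^2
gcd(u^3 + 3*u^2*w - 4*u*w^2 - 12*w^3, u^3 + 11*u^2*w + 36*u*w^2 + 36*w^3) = u^2 + 5*u*w + 6*w^2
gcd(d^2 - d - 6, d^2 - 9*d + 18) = d - 3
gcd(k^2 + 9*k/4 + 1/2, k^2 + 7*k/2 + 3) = k + 2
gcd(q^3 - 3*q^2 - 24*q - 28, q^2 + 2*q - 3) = 1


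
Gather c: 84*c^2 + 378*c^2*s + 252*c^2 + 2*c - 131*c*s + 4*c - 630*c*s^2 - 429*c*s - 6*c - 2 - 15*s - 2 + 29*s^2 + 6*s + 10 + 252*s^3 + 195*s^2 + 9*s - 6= c^2*(378*s + 336) + c*(-630*s^2 - 560*s) + 252*s^3 + 224*s^2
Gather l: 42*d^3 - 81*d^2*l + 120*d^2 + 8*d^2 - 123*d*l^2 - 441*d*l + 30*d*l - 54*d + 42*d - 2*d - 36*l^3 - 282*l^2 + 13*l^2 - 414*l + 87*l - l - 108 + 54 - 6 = 42*d^3 + 128*d^2 - 14*d - 36*l^3 + l^2*(-123*d - 269) + l*(-81*d^2 - 411*d - 328) - 60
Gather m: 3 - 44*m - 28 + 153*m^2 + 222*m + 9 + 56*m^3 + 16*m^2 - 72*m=56*m^3 + 169*m^2 + 106*m - 16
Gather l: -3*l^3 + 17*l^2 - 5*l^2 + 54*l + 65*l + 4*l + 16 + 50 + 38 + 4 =-3*l^3 + 12*l^2 + 123*l + 108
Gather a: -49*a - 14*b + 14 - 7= -49*a - 14*b + 7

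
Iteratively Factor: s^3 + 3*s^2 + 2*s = (s)*(s^2 + 3*s + 2) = s*(s + 2)*(s + 1)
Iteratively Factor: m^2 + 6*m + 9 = (m + 3)*(m + 3)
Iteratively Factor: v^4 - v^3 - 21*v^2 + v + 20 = (v - 1)*(v^3 - 21*v - 20) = (v - 1)*(v + 1)*(v^2 - v - 20) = (v - 5)*(v - 1)*(v + 1)*(v + 4)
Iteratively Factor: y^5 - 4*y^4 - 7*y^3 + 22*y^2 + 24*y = (y - 4)*(y^4 - 7*y^2 - 6*y) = (y - 4)*(y + 1)*(y^3 - y^2 - 6*y) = y*(y - 4)*(y + 1)*(y^2 - y - 6) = y*(y - 4)*(y + 1)*(y + 2)*(y - 3)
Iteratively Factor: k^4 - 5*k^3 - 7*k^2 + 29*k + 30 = (k - 5)*(k^3 - 7*k - 6) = (k - 5)*(k - 3)*(k^2 + 3*k + 2) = (k - 5)*(k - 3)*(k + 1)*(k + 2)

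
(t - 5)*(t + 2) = t^2 - 3*t - 10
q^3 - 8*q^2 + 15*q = q*(q - 5)*(q - 3)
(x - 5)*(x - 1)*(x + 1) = x^3 - 5*x^2 - x + 5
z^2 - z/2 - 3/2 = (z - 3/2)*(z + 1)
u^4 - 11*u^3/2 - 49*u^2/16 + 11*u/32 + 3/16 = (u - 6)*(u - 1/4)*(u + 1/4)*(u + 1/2)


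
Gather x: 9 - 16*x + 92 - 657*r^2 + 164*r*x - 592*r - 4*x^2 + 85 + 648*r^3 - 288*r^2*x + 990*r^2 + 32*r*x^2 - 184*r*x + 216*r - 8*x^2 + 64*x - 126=648*r^3 + 333*r^2 - 376*r + x^2*(32*r - 12) + x*(-288*r^2 - 20*r + 48) + 60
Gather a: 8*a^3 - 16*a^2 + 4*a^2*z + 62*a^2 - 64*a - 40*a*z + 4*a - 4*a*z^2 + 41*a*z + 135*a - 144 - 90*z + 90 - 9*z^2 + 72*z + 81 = 8*a^3 + a^2*(4*z + 46) + a*(-4*z^2 + z + 75) - 9*z^2 - 18*z + 27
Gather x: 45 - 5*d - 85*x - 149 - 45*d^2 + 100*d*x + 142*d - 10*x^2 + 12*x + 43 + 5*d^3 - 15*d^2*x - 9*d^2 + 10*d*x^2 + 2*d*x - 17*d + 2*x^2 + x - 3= 5*d^3 - 54*d^2 + 120*d + x^2*(10*d - 8) + x*(-15*d^2 + 102*d - 72) - 64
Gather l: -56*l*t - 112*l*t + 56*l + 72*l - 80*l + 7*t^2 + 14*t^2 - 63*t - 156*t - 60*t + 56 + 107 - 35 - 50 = l*(48 - 168*t) + 21*t^2 - 279*t + 78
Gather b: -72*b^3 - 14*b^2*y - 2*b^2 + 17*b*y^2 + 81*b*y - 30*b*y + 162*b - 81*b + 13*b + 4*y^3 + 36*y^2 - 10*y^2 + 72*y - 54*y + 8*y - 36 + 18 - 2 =-72*b^3 + b^2*(-14*y - 2) + b*(17*y^2 + 51*y + 94) + 4*y^3 + 26*y^2 + 26*y - 20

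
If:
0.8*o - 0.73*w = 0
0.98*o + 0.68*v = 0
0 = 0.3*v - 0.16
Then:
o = -0.37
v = 0.53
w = -0.41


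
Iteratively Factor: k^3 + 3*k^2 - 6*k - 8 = (k - 2)*(k^2 + 5*k + 4) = (k - 2)*(k + 1)*(k + 4)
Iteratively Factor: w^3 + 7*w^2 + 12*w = (w)*(w^2 + 7*w + 12) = w*(w + 3)*(w + 4)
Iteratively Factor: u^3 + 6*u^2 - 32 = (u + 4)*(u^2 + 2*u - 8) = (u + 4)^2*(u - 2)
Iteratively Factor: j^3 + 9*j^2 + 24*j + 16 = (j + 4)*(j^2 + 5*j + 4) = (j + 4)^2*(j + 1)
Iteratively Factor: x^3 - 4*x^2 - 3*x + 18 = (x - 3)*(x^2 - x - 6) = (x - 3)*(x + 2)*(x - 3)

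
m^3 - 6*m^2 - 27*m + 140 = (m - 7)*(m - 4)*(m + 5)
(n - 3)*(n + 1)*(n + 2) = n^3 - 7*n - 6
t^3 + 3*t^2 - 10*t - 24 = (t - 3)*(t + 2)*(t + 4)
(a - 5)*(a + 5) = a^2 - 25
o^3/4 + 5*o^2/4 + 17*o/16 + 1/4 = (o/4 + 1)*(o + 1/2)^2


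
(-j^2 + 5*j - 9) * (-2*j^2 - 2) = 2*j^4 - 10*j^3 + 20*j^2 - 10*j + 18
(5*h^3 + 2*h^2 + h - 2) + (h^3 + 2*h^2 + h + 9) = 6*h^3 + 4*h^2 + 2*h + 7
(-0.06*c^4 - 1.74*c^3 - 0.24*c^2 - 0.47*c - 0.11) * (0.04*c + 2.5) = -0.0024*c^5 - 0.2196*c^4 - 4.3596*c^3 - 0.6188*c^2 - 1.1794*c - 0.275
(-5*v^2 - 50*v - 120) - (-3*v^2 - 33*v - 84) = -2*v^2 - 17*v - 36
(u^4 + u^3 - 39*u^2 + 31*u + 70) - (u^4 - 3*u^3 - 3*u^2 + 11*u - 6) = 4*u^3 - 36*u^2 + 20*u + 76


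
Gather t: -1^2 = -1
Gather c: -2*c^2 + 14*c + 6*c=-2*c^2 + 20*c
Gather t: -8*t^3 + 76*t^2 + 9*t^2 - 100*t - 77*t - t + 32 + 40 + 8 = -8*t^3 + 85*t^2 - 178*t + 80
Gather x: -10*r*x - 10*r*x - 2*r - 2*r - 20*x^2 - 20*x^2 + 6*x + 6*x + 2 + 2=-4*r - 40*x^2 + x*(12 - 20*r) + 4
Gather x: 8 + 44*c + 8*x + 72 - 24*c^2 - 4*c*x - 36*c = -24*c^2 + 8*c + x*(8 - 4*c) + 80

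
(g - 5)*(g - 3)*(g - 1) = g^3 - 9*g^2 + 23*g - 15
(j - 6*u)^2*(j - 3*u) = j^3 - 15*j^2*u + 72*j*u^2 - 108*u^3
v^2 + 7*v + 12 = (v + 3)*(v + 4)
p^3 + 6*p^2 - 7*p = p*(p - 1)*(p + 7)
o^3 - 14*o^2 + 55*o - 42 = (o - 7)*(o - 6)*(o - 1)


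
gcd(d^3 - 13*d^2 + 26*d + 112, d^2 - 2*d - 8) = d + 2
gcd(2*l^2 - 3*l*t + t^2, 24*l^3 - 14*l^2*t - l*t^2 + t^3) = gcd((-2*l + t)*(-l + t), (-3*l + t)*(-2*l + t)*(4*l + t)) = -2*l + t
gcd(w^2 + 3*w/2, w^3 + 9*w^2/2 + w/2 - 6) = w + 3/2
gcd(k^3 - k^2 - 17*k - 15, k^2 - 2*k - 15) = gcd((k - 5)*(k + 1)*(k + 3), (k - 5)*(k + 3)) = k^2 - 2*k - 15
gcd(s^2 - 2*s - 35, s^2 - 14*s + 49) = s - 7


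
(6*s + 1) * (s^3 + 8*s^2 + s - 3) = 6*s^4 + 49*s^3 + 14*s^2 - 17*s - 3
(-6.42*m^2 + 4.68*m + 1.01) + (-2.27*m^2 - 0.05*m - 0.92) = -8.69*m^2 + 4.63*m + 0.09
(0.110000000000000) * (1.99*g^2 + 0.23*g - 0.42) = 0.2189*g^2 + 0.0253*g - 0.0462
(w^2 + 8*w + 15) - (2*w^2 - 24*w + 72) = -w^2 + 32*w - 57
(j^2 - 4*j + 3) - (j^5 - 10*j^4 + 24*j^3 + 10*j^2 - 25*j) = -j^5 + 10*j^4 - 24*j^3 - 9*j^2 + 21*j + 3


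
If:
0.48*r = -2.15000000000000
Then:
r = -4.48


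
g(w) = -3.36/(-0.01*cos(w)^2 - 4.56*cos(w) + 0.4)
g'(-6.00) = 0.27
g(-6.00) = 0.84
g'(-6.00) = 0.27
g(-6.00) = 0.84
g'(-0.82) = -1.52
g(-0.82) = 1.24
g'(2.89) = 0.16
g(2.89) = -0.70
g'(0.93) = 2.27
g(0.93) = 1.44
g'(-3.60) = 0.34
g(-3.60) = -0.75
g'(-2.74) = -0.28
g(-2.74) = -0.73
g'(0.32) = 0.31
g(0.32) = 0.85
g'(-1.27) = -16.17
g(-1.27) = 3.53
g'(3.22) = -0.05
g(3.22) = -0.68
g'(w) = -3.36*(-0.02*sin(w)*cos(w) - 4.56*sin(w))/(-0.01*cos(w)^2 - 4.56*cos(w) + 0.4)^2 = (0.0672*cos(w) + 15.3216)*sin(w)/(0.01*cos(w)^2 + 4.56*cos(w) - 0.4)^2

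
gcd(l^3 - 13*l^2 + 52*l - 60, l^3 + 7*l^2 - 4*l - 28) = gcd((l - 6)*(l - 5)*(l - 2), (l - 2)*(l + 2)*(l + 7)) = l - 2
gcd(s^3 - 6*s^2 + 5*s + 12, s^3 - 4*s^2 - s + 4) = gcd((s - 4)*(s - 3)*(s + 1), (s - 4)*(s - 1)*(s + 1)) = s^2 - 3*s - 4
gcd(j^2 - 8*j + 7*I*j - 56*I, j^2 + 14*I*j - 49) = j + 7*I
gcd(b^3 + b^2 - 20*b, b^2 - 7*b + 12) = b - 4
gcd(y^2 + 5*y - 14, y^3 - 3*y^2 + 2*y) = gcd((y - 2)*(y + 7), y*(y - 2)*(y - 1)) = y - 2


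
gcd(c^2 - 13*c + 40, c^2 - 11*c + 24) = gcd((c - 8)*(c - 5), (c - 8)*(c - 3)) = c - 8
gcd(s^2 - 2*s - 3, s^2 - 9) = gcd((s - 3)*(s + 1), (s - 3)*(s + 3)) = s - 3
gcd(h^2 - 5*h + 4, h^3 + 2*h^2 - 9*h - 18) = 1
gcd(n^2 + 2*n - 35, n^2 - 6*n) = 1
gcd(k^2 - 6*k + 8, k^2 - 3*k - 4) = k - 4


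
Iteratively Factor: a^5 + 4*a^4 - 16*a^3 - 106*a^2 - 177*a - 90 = (a - 5)*(a^4 + 9*a^3 + 29*a^2 + 39*a + 18) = (a - 5)*(a + 3)*(a^3 + 6*a^2 + 11*a + 6) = (a - 5)*(a + 3)^2*(a^2 + 3*a + 2) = (a - 5)*(a + 1)*(a + 3)^2*(a + 2)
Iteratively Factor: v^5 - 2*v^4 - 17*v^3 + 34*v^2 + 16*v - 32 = (v - 4)*(v^4 + 2*v^3 - 9*v^2 - 2*v + 8) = (v - 4)*(v + 1)*(v^3 + v^2 - 10*v + 8) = (v - 4)*(v + 1)*(v + 4)*(v^2 - 3*v + 2) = (v - 4)*(v - 1)*(v + 1)*(v + 4)*(v - 2)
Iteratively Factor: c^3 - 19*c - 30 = (c + 2)*(c^2 - 2*c - 15) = (c + 2)*(c + 3)*(c - 5)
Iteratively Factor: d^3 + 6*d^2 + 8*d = (d + 2)*(d^2 + 4*d) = (d + 2)*(d + 4)*(d)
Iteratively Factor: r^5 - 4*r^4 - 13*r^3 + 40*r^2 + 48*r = (r)*(r^4 - 4*r^3 - 13*r^2 + 40*r + 48) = r*(r + 3)*(r^3 - 7*r^2 + 8*r + 16) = r*(r + 1)*(r + 3)*(r^2 - 8*r + 16) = r*(r - 4)*(r + 1)*(r + 3)*(r - 4)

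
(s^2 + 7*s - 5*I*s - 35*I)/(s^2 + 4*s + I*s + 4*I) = (s^2 + s*(7 - 5*I) - 35*I)/(s^2 + s*(4 + I) + 4*I)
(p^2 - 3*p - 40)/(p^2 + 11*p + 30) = (p - 8)/(p + 6)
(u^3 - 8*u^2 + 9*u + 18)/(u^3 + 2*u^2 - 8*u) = (u^3 - 8*u^2 + 9*u + 18)/(u*(u^2 + 2*u - 8))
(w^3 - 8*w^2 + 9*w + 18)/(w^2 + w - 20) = (w^3 - 8*w^2 + 9*w + 18)/(w^2 + w - 20)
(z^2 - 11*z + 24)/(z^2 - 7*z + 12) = (z - 8)/(z - 4)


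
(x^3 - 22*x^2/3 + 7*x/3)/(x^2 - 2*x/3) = (3*x^2 - 22*x + 7)/(3*x - 2)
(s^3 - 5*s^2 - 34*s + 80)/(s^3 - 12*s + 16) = (s^2 - 3*s - 40)/(s^2 + 2*s - 8)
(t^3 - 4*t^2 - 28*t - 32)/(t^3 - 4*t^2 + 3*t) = (t^3 - 4*t^2 - 28*t - 32)/(t*(t^2 - 4*t + 3))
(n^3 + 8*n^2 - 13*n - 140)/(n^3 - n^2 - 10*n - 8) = (n^2 + 12*n + 35)/(n^2 + 3*n + 2)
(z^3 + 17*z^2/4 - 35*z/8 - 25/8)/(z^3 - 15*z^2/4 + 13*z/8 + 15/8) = (z + 5)/(z - 3)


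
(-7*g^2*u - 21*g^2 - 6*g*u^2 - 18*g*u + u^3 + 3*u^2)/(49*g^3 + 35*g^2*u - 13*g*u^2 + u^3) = (u + 3)/(-7*g + u)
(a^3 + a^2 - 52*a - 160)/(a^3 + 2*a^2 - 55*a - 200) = (a + 4)/(a + 5)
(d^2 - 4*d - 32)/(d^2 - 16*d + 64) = (d + 4)/(d - 8)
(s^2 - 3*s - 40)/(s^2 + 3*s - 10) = (s - 8)/(s - 2)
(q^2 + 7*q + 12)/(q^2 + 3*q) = (q + 4)/q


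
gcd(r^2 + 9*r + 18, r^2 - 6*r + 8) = 1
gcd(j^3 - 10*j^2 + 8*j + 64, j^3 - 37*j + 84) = j - 4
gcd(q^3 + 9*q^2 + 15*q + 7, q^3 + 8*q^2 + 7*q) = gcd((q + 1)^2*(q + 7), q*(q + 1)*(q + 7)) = q^2 + 8*q + 7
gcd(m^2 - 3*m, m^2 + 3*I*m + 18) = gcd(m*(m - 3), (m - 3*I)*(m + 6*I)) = 1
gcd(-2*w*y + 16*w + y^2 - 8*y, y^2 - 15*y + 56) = y - 8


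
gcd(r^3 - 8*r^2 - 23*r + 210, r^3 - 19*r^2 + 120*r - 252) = r^2 - 13*r + 42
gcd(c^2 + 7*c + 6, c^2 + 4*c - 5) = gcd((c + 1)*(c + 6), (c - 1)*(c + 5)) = 1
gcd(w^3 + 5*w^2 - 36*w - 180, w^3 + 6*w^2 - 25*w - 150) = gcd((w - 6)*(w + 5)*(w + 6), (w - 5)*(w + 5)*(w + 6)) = w^2 + 11*w + 30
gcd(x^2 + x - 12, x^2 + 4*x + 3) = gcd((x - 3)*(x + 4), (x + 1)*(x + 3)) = 1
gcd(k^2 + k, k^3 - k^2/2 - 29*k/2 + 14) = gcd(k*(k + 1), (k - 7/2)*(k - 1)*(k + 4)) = 1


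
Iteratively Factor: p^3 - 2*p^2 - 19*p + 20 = (p - 1)*(p^2 - p - 20) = (p - 5)*(p - 1)*(p + 4)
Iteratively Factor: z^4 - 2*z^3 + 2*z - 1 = (z - 1)*(z^3 - z^2 - z + 1) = (z - 1)^2*(z^2 - 1) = (z - 1)^2*(z + 1)*(z - 1)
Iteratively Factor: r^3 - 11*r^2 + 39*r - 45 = (r - 5)*(r^2 - 6*r + 9) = (r - 5)*(r - 3)*(r - 3)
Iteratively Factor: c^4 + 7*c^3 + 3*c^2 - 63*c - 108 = (c + 3)*(c^3 + 4*c^2 - 9*c - 36) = (c - 3)*(c + 3)*(c^2 + 7*c + 12) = (c - 3)*(c + 3)*(c + 4)*(c + 3)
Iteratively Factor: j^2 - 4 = (j + 2)*(j - 2)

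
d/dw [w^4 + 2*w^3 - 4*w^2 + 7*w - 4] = 4*w^3 + 6*w^2 - 8*w + 7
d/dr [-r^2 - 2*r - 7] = -2*r - 2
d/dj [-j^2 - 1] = -2*j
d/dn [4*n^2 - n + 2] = 8*n - 1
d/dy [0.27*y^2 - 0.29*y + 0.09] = 0.54*y - 0.29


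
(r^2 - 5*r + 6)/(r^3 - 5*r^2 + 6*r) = 1/r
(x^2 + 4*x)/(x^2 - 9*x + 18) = x*(x + 4)/(x^2 - 9*x + 18)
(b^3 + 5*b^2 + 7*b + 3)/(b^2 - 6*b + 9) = (b^3 + 5*b^2 + 7*b + 3)/(b^2 - 6*b + 9)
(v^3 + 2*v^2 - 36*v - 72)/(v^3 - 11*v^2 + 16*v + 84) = (v + 6)/(v - 7)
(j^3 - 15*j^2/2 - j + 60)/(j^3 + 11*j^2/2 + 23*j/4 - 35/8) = 4*(j^2 - 10*j + 24)/(4*j^2 + 12*j - 7)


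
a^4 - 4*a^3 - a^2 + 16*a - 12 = (a - 3)*(a - 2)*(a - 1)*(a + 2)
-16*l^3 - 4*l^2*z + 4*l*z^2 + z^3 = (-2*l + z)*(2*l + z)*(4*l + z)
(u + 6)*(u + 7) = u^2 + 13*u + 42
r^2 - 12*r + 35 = (r - 7)*(r - 5)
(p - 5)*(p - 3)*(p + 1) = p^3 - 7*p^2 + 7*p + 15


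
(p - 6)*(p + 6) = p^2 - 36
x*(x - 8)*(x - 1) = x^3 - 9*x^2 + 8*x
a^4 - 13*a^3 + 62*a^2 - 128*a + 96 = (a - 4)^2*(a - 3)*(a - 2)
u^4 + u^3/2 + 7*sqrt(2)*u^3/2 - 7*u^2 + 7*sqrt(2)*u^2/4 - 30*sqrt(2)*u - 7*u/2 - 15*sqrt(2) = (u + 1/2)*(u - 2*sqrt(2))*(u + 5*sqrt(2)/2)*(u + 3*sqrt(2))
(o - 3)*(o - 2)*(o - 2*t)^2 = o^4 - 4*o^3*t - 5*o^3 + 4*o^2*t^2 + 20*o^2*t + 6*o^2 - 20*o*t^2 - 24*o*t + 24*t^2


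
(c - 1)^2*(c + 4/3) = c^3 - 2*c^2/3 - 5*c/3 + 4/3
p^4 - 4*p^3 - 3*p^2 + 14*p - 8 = (p - 4)*(p - 1)^2*(p + 2)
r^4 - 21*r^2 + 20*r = r*(r - 4)*(r - 1)*(r + 5)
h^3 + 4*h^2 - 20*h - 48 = (h - 4)*(h + 2)*(h + 6)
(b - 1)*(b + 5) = b^2 + 4*b - 5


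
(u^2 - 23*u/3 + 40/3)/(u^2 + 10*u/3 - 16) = (u - 5)/(u + 6)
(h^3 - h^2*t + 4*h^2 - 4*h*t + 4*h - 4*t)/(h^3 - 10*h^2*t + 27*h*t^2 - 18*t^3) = (h^2 + 4*h + 4)/(h^2 - 9*h*t + 18*t^2)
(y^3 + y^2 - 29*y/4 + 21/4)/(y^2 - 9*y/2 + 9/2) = (2*y^2 + 5*y - 7)/(2*(y - 3))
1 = 1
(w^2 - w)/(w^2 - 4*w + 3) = w/(w - 3)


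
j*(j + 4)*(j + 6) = j^3 + 10*j^2 + 24*j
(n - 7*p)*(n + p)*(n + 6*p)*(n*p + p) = n^4*p + n^3*p - 43*n^2*p^3 - 42*n*p^4 - 43*n*p^3 - 42*p^4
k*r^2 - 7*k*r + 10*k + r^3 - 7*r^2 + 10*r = (k + r)*(r - 5)*(r - 2)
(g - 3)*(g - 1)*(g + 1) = g^3 - 3*g^2 - g + 3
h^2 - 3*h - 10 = (h - 5)*(h + 2)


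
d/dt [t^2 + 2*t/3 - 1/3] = 2*t + 2/3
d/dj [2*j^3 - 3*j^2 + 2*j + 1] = 6*j^2 - 6*j + 2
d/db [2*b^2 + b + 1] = 4*b + 1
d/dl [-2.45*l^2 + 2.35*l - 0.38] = 2.35 - 4.9*l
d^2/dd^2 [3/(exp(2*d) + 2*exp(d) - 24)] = 6*(4*(exp(d) + 1)^2*exp(d) - (2*exp(d) + 1)*(exp(2*d) + 2*exp(d) - 24))*exp(d)/(exp(2*d) + 2*exp(d) - 24)^3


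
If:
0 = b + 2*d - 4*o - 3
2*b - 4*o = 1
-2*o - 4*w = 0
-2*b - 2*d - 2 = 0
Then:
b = -4/3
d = 1/3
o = -11/12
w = 11/24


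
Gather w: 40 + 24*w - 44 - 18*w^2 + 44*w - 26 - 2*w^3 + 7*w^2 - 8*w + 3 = -2*w^3 - 11*w^2 + 60*w - 27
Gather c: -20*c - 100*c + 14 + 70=84 - 120*c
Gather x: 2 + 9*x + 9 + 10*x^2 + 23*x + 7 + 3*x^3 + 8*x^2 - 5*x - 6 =3*x^3 + 18*x^2 + 27*x + 12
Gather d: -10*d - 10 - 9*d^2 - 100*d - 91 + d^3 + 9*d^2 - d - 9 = d^3 - 111*d - 110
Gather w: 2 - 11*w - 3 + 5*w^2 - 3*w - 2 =5*w^2 - 14*w - 3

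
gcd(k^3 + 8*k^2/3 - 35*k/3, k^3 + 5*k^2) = k^2 + 5*k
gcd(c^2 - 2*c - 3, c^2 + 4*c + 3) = c + 1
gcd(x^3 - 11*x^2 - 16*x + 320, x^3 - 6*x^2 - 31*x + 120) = x^2 - 3*x - 40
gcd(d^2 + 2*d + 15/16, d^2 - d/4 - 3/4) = d + 3/4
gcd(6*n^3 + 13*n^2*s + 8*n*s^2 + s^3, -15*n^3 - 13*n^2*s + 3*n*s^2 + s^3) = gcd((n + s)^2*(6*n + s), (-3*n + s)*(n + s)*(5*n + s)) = n + s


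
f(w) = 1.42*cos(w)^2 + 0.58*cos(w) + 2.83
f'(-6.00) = -0.92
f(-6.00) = 4.70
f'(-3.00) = -0.31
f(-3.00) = 3.65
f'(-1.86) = -0.22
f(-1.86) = 2.78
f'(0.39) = -1.22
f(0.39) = 4.58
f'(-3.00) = -0.31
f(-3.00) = 3.65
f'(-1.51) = 0.75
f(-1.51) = 2.87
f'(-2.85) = -0.62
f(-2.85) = 3.58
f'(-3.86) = 1.03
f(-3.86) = 3.20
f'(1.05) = -1.73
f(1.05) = 3.47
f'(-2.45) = -1.03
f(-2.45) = 3.23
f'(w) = -2.84*sin(w)*cos(w) - 0.58*sin(w)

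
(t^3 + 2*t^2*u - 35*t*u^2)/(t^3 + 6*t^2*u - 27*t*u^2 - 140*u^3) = t/(t + 4*u)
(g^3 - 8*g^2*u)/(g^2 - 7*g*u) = g*(g - 8*u)/(g - 7*u)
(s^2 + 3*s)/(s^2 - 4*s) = (s + 3)/(s - 4)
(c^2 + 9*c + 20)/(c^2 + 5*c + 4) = (c + 5)/(c + 1)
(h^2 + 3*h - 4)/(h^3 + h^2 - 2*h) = (h + 4)/(h*(h + 2))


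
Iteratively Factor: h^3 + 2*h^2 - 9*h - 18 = (h - 3)*(h^2 + 5*h + 6) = (h - 3)*(h + 3)*(h + 2)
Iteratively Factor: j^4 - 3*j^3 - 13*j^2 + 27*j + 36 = (j - 4)*(j^3 + j^2 - 9*j - 9) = (j - 4)*(j - 3)*(j^2 + 4*j + 3) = (j - 4)*(j - 3)*(j + 3)*(j + 1)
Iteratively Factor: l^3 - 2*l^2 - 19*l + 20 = (l - 5)*(l^2 + 3*l - 4) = (l - 5)*(l - 1)*(l + 4)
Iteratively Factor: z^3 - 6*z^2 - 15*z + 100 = (z - 5)*(z^2 - z - 20) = (z - 5)^2*(z + 4)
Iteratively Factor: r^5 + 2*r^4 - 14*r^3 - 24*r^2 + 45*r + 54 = (r + 3)*(r^4 - r^3 - 11*r^2 + 9*r + 18) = (r - 3)*(r + 3)*(r^3 + 2*r^2 - 5*r - 6) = (r - 3)*(r + 3)^2*(r^2 - r - 2) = (r - 3)*(r + 1)*(r + 3)^2*(r - 2)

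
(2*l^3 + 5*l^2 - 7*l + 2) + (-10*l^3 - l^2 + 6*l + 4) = -8*l^3 + 4*l^2 - l + 6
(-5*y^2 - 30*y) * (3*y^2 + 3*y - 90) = -15*y^4 - 105*y^3 + 360*y^2 + 2700*y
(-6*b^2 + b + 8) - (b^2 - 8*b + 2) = -7*b^2 + 9*b + 6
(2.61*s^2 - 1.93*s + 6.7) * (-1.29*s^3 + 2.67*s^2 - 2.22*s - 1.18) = -3.3669*s^5 + 9.4584*s^4 - 19.5903*s^3 + 19.0938*s^2 - 12.5966*s - 7.906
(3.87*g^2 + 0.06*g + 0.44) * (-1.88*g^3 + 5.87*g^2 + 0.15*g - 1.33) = -7.2756*g^5 + 22.6041*g^4 + 0.1055*g^3 - 2.5553*g^2 - 0.0138*g - 0.5852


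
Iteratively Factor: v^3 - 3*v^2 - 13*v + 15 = (v + 3)*(v^2 - 6*v + 5) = (v - 1)*(v + 3)*(v - 5)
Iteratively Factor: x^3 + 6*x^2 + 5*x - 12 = (x - 1)*(x^2 + 7*x + 12) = (x - 1)*(x + 4)*(x + 3)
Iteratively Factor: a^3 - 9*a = (a)*(a^2 - 9) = a*(a - 3)*(a + 3)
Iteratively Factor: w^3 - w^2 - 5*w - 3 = (w - 3)*(w^2 + 2*w + 1) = (w - 3)*(w + 1)*(w + 1)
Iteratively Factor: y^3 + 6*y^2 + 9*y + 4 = (y + 1)*(y^2 + 5*y + 4) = (y + 1)*(y + 4)*(y + 1)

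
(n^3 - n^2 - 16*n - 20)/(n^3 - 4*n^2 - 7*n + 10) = (n + 2)/(n - 1)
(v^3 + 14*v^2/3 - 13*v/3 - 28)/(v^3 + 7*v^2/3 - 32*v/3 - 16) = (3*v^2 + 2*v - 21)/(3*v^2 - 5*v - 12)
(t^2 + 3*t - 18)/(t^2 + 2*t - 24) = (t - 3)/(t - 4)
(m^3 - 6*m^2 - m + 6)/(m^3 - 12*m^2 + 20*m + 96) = (m^2 - 1)/(m^2 - 6*m - 16)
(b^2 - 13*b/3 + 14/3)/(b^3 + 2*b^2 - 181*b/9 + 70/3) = 3*(b - 2)/(3*b^2 + 13*b - 30)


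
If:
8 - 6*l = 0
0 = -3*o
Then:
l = 4/3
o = 0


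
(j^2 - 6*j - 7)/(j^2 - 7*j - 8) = (j - 7)/(j - 8)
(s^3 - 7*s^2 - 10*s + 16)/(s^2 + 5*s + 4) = (s^3 - 7*s^2 - 10*s + 16)/(s^2 + 5*s + 4)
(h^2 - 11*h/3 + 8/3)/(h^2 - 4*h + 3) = (h - 8/3)/(h - 3)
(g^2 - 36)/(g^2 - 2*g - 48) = (g - 6)/(g - 8)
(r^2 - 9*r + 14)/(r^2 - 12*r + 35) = (r - 2)/(r - 5)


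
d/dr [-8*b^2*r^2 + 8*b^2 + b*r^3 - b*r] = b*(-16*b*r + 3*r^2 - 1)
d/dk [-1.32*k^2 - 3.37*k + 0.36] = -2.64*k - 3.37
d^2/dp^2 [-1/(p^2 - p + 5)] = 2*(p^2 - p - (2*p - 1)^2 + 5)/(p^2 - p + 5)^3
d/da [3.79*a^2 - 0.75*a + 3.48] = 7.58*a - 0.75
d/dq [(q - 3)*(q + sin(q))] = q + (q - 3)*(cos(q) + 1) + sin(q)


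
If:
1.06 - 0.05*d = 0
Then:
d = 21.20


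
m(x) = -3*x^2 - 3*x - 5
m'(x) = -6*x - 3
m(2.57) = -32.52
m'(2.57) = -18.42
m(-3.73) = -35.55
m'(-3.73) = 19.38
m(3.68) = -56.67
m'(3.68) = -25.08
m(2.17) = -25.64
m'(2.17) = -16.02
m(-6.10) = -98.33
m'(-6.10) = 33.60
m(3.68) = -56.67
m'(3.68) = -25.08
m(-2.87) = -21.10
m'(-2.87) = 14.22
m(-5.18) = -69.96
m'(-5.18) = 28.08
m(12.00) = -473.00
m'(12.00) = -75.00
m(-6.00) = -95.00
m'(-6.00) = 33.00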